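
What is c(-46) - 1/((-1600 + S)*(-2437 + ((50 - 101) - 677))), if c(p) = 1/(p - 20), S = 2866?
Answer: -333902/22037895 ≈ -0.015151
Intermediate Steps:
c(p) = 1/(-20 + p)
c(-46) - 1/((-1600 + S)*(-2437 + ((50 - 101) - 677))) = 1/(-20 - 46) - 1/((-1600 + 2866)*(-2437 + ((50 - 101) - 677))) = 1/(-66) - 1/(1266*(-2437 + (-51 - 677))) = -1/66 - 1/(1266*(-2437 - 728)) = -1/66 - 1/(1266*(-3165)) = -1/66 - (-1)/(1266*3165) = -1/66 - 1*(-1/4006890) = -1/66 + 1/4006890 = -333902/22037895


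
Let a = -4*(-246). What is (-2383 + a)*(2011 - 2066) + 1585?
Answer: 78530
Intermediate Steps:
a = 984
(-2383 + a)*(2011 - 2066) + 1585 = (-2383 + 984)*(2011 - 2066) + 1585 = -1399*(-55) + 1585 = 76945 + 1585 = 78530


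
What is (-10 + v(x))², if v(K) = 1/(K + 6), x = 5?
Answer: 11881/121 ≈ 98.190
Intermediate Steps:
v(K) = 1/(6 + K)
(-10 + v(x))² = (-10 + 1/(6 + 5))² = (-10 + 1/11)² = (-109/11)² = 11881/121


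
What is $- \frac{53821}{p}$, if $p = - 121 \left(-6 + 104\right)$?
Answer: $\frac{53821}{11858} \approx 4.5388$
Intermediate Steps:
$p = -11858$ ($p = \left(-121\right) 98 = -11858$)
$- \frac{53821}{p} = - \frac{53821}{-11858} = \left(-53821\right) \left(- \frac{1}{11858}\right) = \frac{53821}{11858}$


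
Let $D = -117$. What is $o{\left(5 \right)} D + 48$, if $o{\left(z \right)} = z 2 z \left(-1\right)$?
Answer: $5898$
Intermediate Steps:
$o{\left(z \right)} = - 2 z^{2}$ ($o{\left(z \right)} = 2 z^{2} \left(-1\right) = - 2 z^{2}$)
$o{\left(5 \right)} D + 48 = - 2 \cdot 5^{2} \left(-117\right) + 48 = \left(-2\right) 25 \left(-117\right) + 48 = \left(-50\right) \left(-117\right) + 48 = 5850 + 48 = 5898$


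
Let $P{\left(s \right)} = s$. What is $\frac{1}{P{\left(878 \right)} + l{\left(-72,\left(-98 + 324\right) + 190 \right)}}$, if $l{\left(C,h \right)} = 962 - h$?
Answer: $\frac{1}{1424} \approx 0.00070225$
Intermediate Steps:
$\frac{1}{P{\left(878 \right)} + l{\left(-72,\left(-98 + 324\right) + 190 \right)}} = \frac{1}{878 + \left(962 - \left(\left(-98 + 324\right) + 190\right)\right)} = \frac{1}{878 + \left(962 - \left(226 + 190\right)\right)} = \frac{1}{878 + \left(962 - 416\right)} = \frac{1}{878 + 546} = \frac{1}{1424}$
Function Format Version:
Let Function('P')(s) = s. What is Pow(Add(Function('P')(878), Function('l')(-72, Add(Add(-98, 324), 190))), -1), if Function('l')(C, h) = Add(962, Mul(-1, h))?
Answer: Rational(1, 1424) ≈ 0.00070225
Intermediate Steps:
Pow(Add(Function('P')(878), Function('l')(-72, Add(Add(-98, 324), 190))), -1) = Pow(Add(878, Add(962, Mul(-1, Add(Add(-98, 324), 190)))), -1) = Pow(Add(878, Add(962, Mul(-1, Add(226, 190)))), -1) = Pow(Add(878, Add(962, Mul(-1, 416))), -1) = Pow(Add(878, Add(962, -416)), -1) = Pow(Add(878, 546), -1) = Pow(1424, -1) = Rational(1, 1424)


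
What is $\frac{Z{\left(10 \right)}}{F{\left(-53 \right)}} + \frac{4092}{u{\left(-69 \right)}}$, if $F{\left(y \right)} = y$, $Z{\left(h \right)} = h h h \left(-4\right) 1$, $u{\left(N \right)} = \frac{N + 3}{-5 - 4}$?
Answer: $\frac{33574}{53} \approx 633.47$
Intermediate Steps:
$u{\left(N \right)} = - \frac{1}{3} - \frac{N}{9}$ ($u{\left(N \right)} = \frac{3 + N}{-9} = - \frac{3 + N}{9} = - \frac{1}{3} - \frac{N}{9}$)
$Z{\left(h \right)} = - 4 h^{3}$ ($Z{\left(h \right)} = h h \left(- 4 h\right) 1 = h \left(- 4 h^{2}\right) 1 = - 4 h^{3} \cdot 1 = - 4 h^{3}$)
$\frac{Z{\left(10 \right)}}{F{\left(-53 \right)}} + \frac{4092}{u{\left(-69 \right)}} = \frac{\left(-4\right) 10^{3}}{-53} + \frac{4092}{- \frac{1}{3} - - \frac{23}{3}} = \left(-4\right) 1000 \left(- \frac{1}{53}\right) + \frac{4092}{- \frac{1}{3} + \frac{23}{3}} = \left(-4000\right) \left(- \frac{1}{53}\right) + \frac{4092}{\frac{22}{3}} = \frac{4000}{53} + 4092 \cdot \frac{3}{22} = \frac{4000}{53} + 558 = \frac{33574}{53}$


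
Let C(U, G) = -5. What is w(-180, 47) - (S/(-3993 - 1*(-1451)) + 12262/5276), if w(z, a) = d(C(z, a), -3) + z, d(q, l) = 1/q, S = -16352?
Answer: -3167765043/16764490 ≈ -188.96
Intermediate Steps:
w(z, a) = -⅕ + z (w(z, a) = 1/(-5) + z = -⅕ + z)
w(-180, 47) - (S/(-3993 - 1*(-1451)) + 12262/5276) = (-⅕ - 180) - (-16352/(-3993 - 1*(-1451)) + 12262/5276) = -901/5 - (-16352/(-3993 + 1451) + 12262*(1/5276)) = -901/5 - (-16352/(-2542) + 6131/2638) = -901/5 - (-16352*(-1/2542) + 6131/2638) = -901/5 - (8176/1271 + 6131/2638) = -901/5 - 1*29360789/3352898 = -901/5 - 29360789/3352898 = -3167765043/16764490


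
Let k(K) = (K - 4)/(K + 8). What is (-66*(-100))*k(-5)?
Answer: -19800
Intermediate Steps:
k(K) = (-4 + K)/(8 + K)
(-66*(-100))*k(-5) = (-66*(-100))*((-4 - 5)/(8 - 5)) = 6600*(-9/3) = 6600*((⅓)*(-9)) = 6600*(-3) = -19800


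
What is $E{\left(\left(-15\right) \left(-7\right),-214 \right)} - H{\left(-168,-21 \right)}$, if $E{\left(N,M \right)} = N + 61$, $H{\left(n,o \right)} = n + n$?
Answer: $502$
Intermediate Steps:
$H{\left(n,o \right)} = 2 n$
$E{\left(N,M \right)} = 61 + N$
$E{\left(\left(-15\right) \left(-7\right),-214 \right)} - H{\left(-168,-21 \right)} = \left(61 - -105\right) - 2 \left(-168\right) = \left(61 + 105\right) - -336 = 166 + 336 = 502$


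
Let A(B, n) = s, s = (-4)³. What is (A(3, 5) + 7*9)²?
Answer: 1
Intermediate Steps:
s = -64
A(B, n) = -64
(A(3, 5) + 7*9)² = (-64 + 7*9)² = (-64 + 63)² = (-1)² = 1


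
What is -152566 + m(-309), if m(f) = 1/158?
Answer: -24105427/158 ≈ -1.5257e+5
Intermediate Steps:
m(f) = 1/158
-152566 + m(-309) = -152566 + 1/158 = -24105427/158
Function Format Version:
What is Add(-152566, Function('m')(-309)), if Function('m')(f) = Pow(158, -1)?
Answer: Rational(-24105427, 158) ≈ -1.5257e+5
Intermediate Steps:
Function('m')(f) = Rational(1, 158)
Add(-152566, Function('m')(-309)) = Add(-152566, Rational(1, 158)) = Rational(-24105427, 158)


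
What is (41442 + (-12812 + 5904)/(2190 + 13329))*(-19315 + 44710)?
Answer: 5444108062850/5173 ≈ 1.0524e+9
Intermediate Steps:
(41442 + (-12812 + 5904)/(2190 + 13329))*(-19315 + 44710) = (41442 - 6908/15519)*25395 = (643131490/15519)*25395 = 5444108062850/5173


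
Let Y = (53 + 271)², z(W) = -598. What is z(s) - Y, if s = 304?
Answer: -105574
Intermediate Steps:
Y = 104976 (Y = 324² = 104976)
z(s) - Y = -598 - 1*104976 = -598 - 104976 = -105574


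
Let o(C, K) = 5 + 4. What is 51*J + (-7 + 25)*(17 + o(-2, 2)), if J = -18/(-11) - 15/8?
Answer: 40113/88 ≈ 455.83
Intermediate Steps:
o(C, K) = 9
J = -21/88 (J = -18*(-1/11) - 15*1/8 = 18/11 - 15/8 = -21/88 ≈ -0.23864)
51*J + (-7 + 25)*(17 + o(-2, 2)) = 51*(-21/88) + (-7 + 25)*(17 + 9) = -1071/88 + 18*26 = -1071/88 + 468 = 40113/88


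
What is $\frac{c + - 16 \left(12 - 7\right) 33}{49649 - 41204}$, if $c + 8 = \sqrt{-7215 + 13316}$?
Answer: $- \frac{2648}{8445} + \frac{\sqrt{6101}}{8445} \approx -0.30431$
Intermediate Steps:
$c = -8 + \sqrt{6101}$ ($c = -8 + \sqrt{-7215 + 13316} = -8 + \sqrt{6101} \approx 70.109$)
$\frac{c + - 16 \left(12 - 7\right) 33}{49649 - 41204} = \frac{\left(-8 + \sqrt{6101}\right) + - 16 \left(12 - 7\right) 33}{49649 - 41204} = \frac{\left(-8 + \sqrt{6101}\right) + \left(-16\right) 5 \cdot 33}{8445} = \left(\left(-8 + \sqrt{6101}\right) - 2640\right) \frac{1}{8445} = \left(-2648 + \sqrt{6101}\right) \frac{1}{8445} = - \frac{2648}{8445} + \frac{\sqrt{6101}}{8445}$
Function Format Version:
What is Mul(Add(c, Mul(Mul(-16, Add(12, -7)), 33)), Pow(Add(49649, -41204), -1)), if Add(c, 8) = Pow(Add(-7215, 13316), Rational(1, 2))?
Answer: Add(Rational(-2648, 8445), Mul(Rational(1, 8445), Pow(6101, Rational(1, 2)))) ≈ -0.30431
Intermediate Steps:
c = Add(-8, Pow(6101, Rational(1, 2))) (c = Add(-8, Pow(Add(-7215, 13316), Rational(1, 2))) = Add(-8, Pow(6101, Rational(1, 2))) ≈ 70.109)
Mul(Add(c, Mul(Mul(-16, Add(12, -7)), 33)), Pow(Add(49649, -41204), -1)) = Mul(Add(Add(-8, Pow(6101, Rational(1, 2))), Mul(Mul(-16, Add(12, -7)), 33)), Pow(Add(49649, -41204), -1)) = Mul(Add(Add(-8, Pow(6101, Rational(1, 2))), Mul(Mul(-16, 5), 33)), Pow(8445, -1)) = Mul(Add(Add(-8, Pow(6101, Rational(1, 2))), Mul(-80, 33)), Rational(1, 8445)) = Mul(Add(Add(-8, Pow(6101, Rational(1, 2))), -2640), Rational(1, 8445)) = Mul(Add(-2648, Pow(6101, Rational(1, 2))), Rational(1, 8445)) = Add(Rational(-2648, 8445), Mul(Rational(1, 8445), Pow(6101, Rational(1, 2))))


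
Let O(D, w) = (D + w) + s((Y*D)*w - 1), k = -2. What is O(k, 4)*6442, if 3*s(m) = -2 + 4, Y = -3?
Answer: 51536/3 ≈ 17179.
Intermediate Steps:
s(m) = ⅔ (s(m) = (-2 + 4)/3 = (⅓)*2 = ⅔)
O(D, w) = ⅔ + D + w (O(D, w) = (D + w) + ⅔ = ⅔ + D + w)
O(k, 4)*6442 = (⅔ - 2 + 4)*6442 = (8/3)*6442 = 51536/3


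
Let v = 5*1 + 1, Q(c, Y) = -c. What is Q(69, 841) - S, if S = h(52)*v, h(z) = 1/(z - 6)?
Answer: -1590/23 ≈ -69.130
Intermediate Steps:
h(z) = 1/(-6 + z)
v = 6 (v = 5 + 1 = 6)
S = 3/23 (S = 6/(-6 + 52) = 6/46 = (1/46)*6 = 3/23 ≈ 0.13043)
Q(69, 841) - S = -1*69 - 1*3/23 = -69 - 3/23 = -1590/23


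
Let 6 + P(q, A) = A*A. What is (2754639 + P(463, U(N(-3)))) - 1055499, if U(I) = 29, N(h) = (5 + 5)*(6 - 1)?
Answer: 1699975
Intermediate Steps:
N(h) = 50 (N(h) = 10*5 = 50)
P(q, A) = -6 + A² (P(q, A) = -6 + A*A = -6 + A²)
(2754639 + P(463, U(N(-3)))) - 1055499 = (2754639 + (-6 + 29²)) - 1055499 = (2754639 + (-6 + 841)) - 1055499 = (2754639 + 835) - 1055499 = 2755474 - 1055499 = 1699975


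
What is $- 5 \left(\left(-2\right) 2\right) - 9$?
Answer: $11$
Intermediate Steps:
$- 5 \left(\left(-2\right) 2\right) - 9 = \left(-5\right) \left(-4\right) - 9 = 20 - 9 = 11$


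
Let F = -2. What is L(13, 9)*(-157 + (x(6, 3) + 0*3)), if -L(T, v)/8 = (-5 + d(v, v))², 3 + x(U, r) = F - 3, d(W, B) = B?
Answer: 21120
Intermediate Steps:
x(U, r) = -8 (x(U, r) = -3 + (-2 - 3) = -3 - 5 = -8)
L(T, v) = -8*(-5 + v)²
L(13, 9)*(-157 + (x(6, 3) + 0*3)) = (-8*(-5 + 9)²)*(-157 + (-8 + 0*3)) = (-8*4²)*(-157 + (-8 + 0)) = (-8*16)*(-157 - 8) = -128*(-165) = 21120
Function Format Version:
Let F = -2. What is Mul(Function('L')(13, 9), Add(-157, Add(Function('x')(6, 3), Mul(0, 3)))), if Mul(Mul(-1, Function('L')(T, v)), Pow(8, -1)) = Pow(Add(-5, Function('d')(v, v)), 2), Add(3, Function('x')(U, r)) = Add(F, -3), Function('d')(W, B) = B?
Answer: 21120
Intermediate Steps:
Function('x')(U, r) = -8 (Function('x')(U, r) = Add(-3, Add(-2, -3)) = Add(-3, -5) = -8)
Function('L')(T, v) = Mul(-8, Pow(Add(-5, v), 2))
Mul(Function('L')(13, 9), Add(-157, Add(Function('x')(6, 3), Mul(0, 3)))) = Mul(Mul(-8, Pow(Add(-5, 9), 2)), Add(-157, Add(-8, Mul(0, 3)))) = Mul(Mul(-8, Pow(4, 2)), Add(-157, Add(-8, 0))) = Mul(Mul(-8, 16), Add(-157, -8)) = Mul(-128, -165) = 21120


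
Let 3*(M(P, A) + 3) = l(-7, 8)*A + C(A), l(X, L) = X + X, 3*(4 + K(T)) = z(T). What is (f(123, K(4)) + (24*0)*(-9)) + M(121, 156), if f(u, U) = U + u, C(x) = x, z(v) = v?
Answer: -1676/3 ≈ -558.67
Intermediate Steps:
K(T) = -4 + T/3
l(X, L) = 2*X
M(P, A) = -3 - 13*A/3 (M(P, A) = -3 + ((2*(-7))*A + A)/3 = -3 + (-14*A + A)/3 = -3 + (-13*A)/3 = -3 - 13*A/3)
(f(123, K(4)) + (24*0)*(-9)) + M(121, 156) = (((-4 + (1/3)*4) + 123) + (24*0)*(-9)) + (-3 - 13/3*156) = (((-4 + 4/3) + 123) + 0*(-9)) + (-3 - 676) = ((-8/3 + 123) + 0) - 679 = (361/3 + 0) - 679 = 361/3 - 679 = -1676/3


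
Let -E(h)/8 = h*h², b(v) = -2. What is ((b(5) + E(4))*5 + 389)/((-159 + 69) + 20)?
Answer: 2181/70 ≈ 31.157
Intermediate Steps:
E(h) = -8*h³ (E(h) = -8*h*h² = -8*h³)
((b(5) + E(4))*5 + 389)/((-159 + 69) + 20) = ((-2 - 8*4³)*5 + 389)/((-159 + 69) + 20) = ((-2 - 8*64)*5 + 389)/(-90 + 20) = ((-2 - 512)*5 + 389)/(-70) = (-514*5 + 389)*(-1/70) = (-2570 + 389)*(-1/70) = -2181*(-1/70) = 2181/70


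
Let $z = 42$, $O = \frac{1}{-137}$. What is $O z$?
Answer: $- \frac{42}{137} \approx -0.30657$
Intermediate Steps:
$O = - \frac{1}{137} \approx -0.0072993$
$O z = \left(- \frac{1}{137}\right) 42 = - \frac{42}{137}$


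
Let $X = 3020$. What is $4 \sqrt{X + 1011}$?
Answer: $4 \sqrt{4031} \approx 253.96$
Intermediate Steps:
$4 \sqrt{X + 1011} = 4 \sqrt{3020 + 1011} = 4 \sqrt{4031}$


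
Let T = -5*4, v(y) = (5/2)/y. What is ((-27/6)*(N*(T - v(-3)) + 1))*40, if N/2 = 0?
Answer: -180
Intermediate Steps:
N = 0 (N = 2*0 = 0)
v(y) = 5/(2*y) (v(y) = (5*(½))/y = 5/(2*y))
T = -20
((-27/6)*(N*(T - v(-3)) + 1))*40 = ((-27/6)*(0*(-20 - 5/(2*(-3))) + 1))*40 = ((-27*⅙)*(0*(-20 - 5*(-1)/(2*3)) + 1))*40 = -9*(0*(-20 - 1*(-⅚)) + 1)/2*40 = -9*(0*(-20 + ⅚) + 1)/2*40 = -9*(0*(-115/6) + 1)/2*40 = -9*(0 + 1)/2*40 = -9/2*1*40 = -9/2*40 = -180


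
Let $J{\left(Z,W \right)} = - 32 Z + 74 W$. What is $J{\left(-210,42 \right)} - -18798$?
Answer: $28626$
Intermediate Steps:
$J{\left(-210,42 \right)} - -18798 = \left(\left(-32\right) \left(-210\right) + 74 \cdot 42\right) - -18798 = \left(6720 + 3108\right) + 18798 = 9828 + 18798 = 28626$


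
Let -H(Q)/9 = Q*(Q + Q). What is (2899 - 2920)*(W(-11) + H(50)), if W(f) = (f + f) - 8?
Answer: 945630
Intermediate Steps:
W(f) = -8 + 2*f (W(f) = 2*f - 8 = -8 + 2*f)
H(Q) = -18*Q² (H(Q) = -9*Q*(Q + Q) = -9*Q*2*Q = -18*Q²)
(2899 - 2920)*(W(-11) + H(50)) = (2899 - 2920)*((-8 + 2*(-11)) - 18*50²) = -21*((-8 - 22) - 18*2500) = -21*(-30 - 45000) = -21*(-45030) = 945630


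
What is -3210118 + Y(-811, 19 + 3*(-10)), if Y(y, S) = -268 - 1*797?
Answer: -3211183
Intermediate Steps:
Y(y, S) = -1065 (Y(y, S) = -268 - 797 = -1065)
-3210118 + Y(-811, 19 + 3*(-10)) = -3210118 - 1065 = -3211183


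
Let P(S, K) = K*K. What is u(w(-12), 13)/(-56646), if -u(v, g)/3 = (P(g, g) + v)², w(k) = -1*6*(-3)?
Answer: 34969/18882 ≈ 1.8520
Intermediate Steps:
P(S, K) = K²
w(k) = 18 (w(k) = -6*(-3) = 18)
u(v, g) = -3*(v + g²)² (u(v, g) = -3*(g² + v)² = -3*(v + g²)²)
u(w(-12), 13)/(-56646) = -3*(18 + 13²)²/(-56646) = -3*(18 + 169)²*(-1/56646) = -3*187²*(-1/56646) = -3*34969*(-1/56646) = -104907*(-1/56646) = 34969/18882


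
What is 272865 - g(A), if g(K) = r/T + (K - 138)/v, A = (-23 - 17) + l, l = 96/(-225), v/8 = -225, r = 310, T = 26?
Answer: 239428488017/877500 ≈ 2.7285e+5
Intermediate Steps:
v = -1800 (v = 8*(-225) = -1800)
l = -32/75 (l = 96*(-1/225) = -32/75 ≈ -0.42667)
A = -3032/75 (A = (-23 - 17) - 32/75 = -40 - 32/75 = -3032/75 ≈ -40.427)
g(K) = 46799/3900 - K/1800 (g(K) = 310/26 + (K - 138)/(-1800) = 310*(1/26) + (-138 + K)*(-1/1800) = 155/13 + (23/300 - K/1800) = 46799/3900 - K/1800)
272865 - g(A) = 272865 - (46799/3900 - 1/1800*(-3032/75)) = 272865 - (46799/3900 + 379/16875) = 272865 - 1*10549483/877500 = 272865 - 10549483/877500 = 239428488017/877500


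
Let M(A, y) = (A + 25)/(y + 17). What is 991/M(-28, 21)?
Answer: -37658/3 ≈ -12553.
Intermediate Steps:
M(A, y) = (25 + A)/(17 + y)
991/M(-28, 21) = 991/(((25 - 28)/(17 + 21))) = 991/((-3/38)) = 991/(((1/38)*(-3))) = 991/(-3/38) = 991*(-38/3) = -37658/3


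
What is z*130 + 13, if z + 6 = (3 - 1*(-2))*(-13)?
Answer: -9217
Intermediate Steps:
z = -71 (z = -6 + (3 - 1*(-2))*(-13) = -6 + (3 + 2)*(-13) = -6 + 5*(-13) = -6 - 65 = -71)
z*130 + 13 = -71*130 + 13 = -9230 + 13 = -9217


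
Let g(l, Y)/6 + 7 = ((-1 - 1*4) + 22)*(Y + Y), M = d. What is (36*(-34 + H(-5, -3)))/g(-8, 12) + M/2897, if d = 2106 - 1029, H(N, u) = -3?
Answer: -211257/1161697 ≈ -0.18185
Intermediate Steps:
d = 1077
M = 1077
g(l, Y) = -42 + 204*Y (g(l, Y) = -42 + 6*(((-1 - 1*4) + 22)*(Y + Y)) = -42 + 6*(((-1 - 4) + 22)*(2*Y)) = -42 + 6*((-5 + 22)*(2*Y)) = -42 + 6*(17*(2*Y)) = -42 + 6*(34*Y) = -42 + 204*Y)
(36*(-34 + H(-5, -3)))/g(-8, 12) + M/2897 = (36*(-34 - 3))/(-42 + 204*12) + 1077/2897 = (36*(-37))/(-42 + 2448) + 1077*(1/2897) = -1332/2406 + 1077/2897 = -1332*1/2406 + 1077/2897 = -222/401 + 1077/2897 = -211257/1161697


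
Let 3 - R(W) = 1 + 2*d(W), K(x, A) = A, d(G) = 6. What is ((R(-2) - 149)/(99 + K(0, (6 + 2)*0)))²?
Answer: 2809/1089 ≈ 2.5794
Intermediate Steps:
R(W) = -10 (R(W) = 3 - (1 + 2*6) = 3 - (1 + 12) = 3 - 1*13 = 3 - 13 = -10)
((R(-2) - 149)/(99 + K(0, (6 + 2)*0)))² = ((-10 - 149)/(99 + (6 + 2)*0))² = (-159/(99 + 8*0))² = (-159/(99 + 0))² = (-159/99)² = (-159*1/99)² = (-53/33)² = 2809/1089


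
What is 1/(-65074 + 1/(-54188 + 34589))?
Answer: -19599/1275385327 ≈ -1.5367e-5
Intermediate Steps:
1/(-65074 + 1/(-54188 + 34589)) = 1/(-65074 + 1/(-19599)) = 1/(-65074 - 1/19599) = 1/(-1275385327/19599) = -19599/1275385327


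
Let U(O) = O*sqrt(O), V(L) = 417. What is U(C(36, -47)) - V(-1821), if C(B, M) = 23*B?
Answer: -417 + 4968*sqrt(23) ≈ 23409.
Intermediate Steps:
U(O) = O**(3/2)
U(C(36, -47)) - V(-1821) = (23*36)**(3/2) - 1*417 = 828**(3/2) - 417 = 4968*sqrt(23) - 417 = -417 + 4968*sqrt(23)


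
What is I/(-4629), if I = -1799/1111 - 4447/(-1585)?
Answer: -2089202/8151368115 ≈ -0.00025630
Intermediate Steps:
I = 2089202/1760935 (I = -1799*1/1111 - 4447*(-1/1585) = -1799/1111 + 4447/1585 = 2089202/1760935 ≈ 1.1864)
I/(-4629) = (2089202/1760935)/(-4629) = (2089202/1760935)*(-1/4629) = -2089202/8151368115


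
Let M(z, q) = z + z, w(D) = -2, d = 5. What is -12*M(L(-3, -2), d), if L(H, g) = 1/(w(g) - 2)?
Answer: 6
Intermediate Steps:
L(H, g) = -¼ (L(H, g) = 1/(-2 - 2) = 1/(-4) = -¼)
M(z, q) = 2*z
-12*M(L(-3, -2), d) = -24*(-1)/4 = -12*(-½) = 6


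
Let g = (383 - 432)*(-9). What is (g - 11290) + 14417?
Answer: 3568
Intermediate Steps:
g = 441 (g = -49*(-9) = 441)
(g - 11290) + 14417 = (441 - 11290) + 14417 = -10849 + 14417 = 3568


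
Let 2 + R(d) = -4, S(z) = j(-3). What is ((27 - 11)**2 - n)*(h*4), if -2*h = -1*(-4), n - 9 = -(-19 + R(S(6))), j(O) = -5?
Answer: -1776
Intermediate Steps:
S(z) = -5
R(d) = -6 (R(d) = -2 - 4 = -6)
n = 34 (n = 9 - (-19 - 6) = 9 - 1*(-25) = 9 + 25 = 34)
h = -2 (h = -(-1)*(-4)/2 = -1/2*4 = -2)
((27 - 11)**2 - n)*(h*4) = ((27 - 11)**2 - 1*34)*(-2*4) = (16**2 - 34)*(-8) = (256 - 34)*(-8) = 222*(-8) = -1776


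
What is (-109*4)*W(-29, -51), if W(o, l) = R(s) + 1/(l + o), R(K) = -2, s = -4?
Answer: 17549/20 ≈ 877.45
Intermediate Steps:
W(o, l) = -2 + 1/(l + o)
(-109*4)*W(-29, -51) = (-109*4)*((1 - 2*(-51) - 2*(-29))/(-51 - 29)) = -436*(1 + 102 + 58)/(-80) = -(-109)*161/20 = -436*(-161/80) = 17549/20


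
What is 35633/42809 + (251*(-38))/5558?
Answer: -8087078/9151247 ≈ -0.88371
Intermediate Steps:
35633/42809 + (251*(-38))/5558 = 35633*(1/42809) - 9538*1/5558 = 2741/3293 - 4769/2779 = -8087078/9151247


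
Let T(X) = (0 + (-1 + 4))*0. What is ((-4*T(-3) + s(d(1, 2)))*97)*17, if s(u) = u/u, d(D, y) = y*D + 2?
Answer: 1649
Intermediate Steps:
d(D, y) = 2 + D*y (d(D, y) = D*y + 2 = 2 + D*y)
T(X) = 0 (T(X) = (0 + 3)*0 = 3*0 = 0)
s(u) = 1
((-4*T(-3) + s(d(1, 2)))*97)*17 = ((-4*0 + 1)*97)*17 = ((0 + 1)*97)*17 = (1*97)*17 = 97*17 = 1649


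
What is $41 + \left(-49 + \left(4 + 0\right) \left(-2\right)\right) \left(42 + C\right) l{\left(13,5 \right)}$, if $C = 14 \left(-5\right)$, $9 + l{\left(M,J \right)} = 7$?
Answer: $-3151$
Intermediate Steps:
$l{\left(M,J \right)} = -2$ ($l{\left(M,J \right)} = -9 + 7 = -2$)
$C = -70$
$41 + \left(-49 + \left(4 + 0\right) \left(-2\right)\right) \left(42 + C\right) l{\left(13,5 \right)} = 41 + \left(-49 + \left(4 + 0\right) \left(-2\right)\right) \left(42 - 70\right) \left(-2\right) = 41 + \left(-49 + 4 \left(-2\right)\right) \left(-28\right) \left(-2\right) = 41 + \left(-49 - 8\right) \left(-28\right) \left(-2\right) = 41 + \left(-57\right) \left(-28\right) \left(-2\right) = 41 + 1596 \left(-2\right) = 41 - 3192 = -3151$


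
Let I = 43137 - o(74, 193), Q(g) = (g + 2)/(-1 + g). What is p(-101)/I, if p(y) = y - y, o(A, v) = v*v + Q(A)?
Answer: 0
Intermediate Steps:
Q(g) = (2 + g)/(-1 + g)
o(A, v) = v**2 + (2 + A)/(-1 + A) (o(A, v) = v*v + (2 + A)/(-1 + A) = v**2 + (2 + A)/(-1 + A))
p(y) = 0
I = 429748/73 (I = 43137 - (2 + 74 + 193**2*(-1 + 74))/(-1 + 74) = 43137 - (2 + 74 + 37249*73)/73 = 43137 - (2 + 74 + 2719177)/73 = 43137 - 2719253/73 = 429748/73 ≈ 5887.0)
p(-101)/I = 0/(429748/73) = 0*(73/429748) = 0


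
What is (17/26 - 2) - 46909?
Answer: -1219669/26 ≈ -46910.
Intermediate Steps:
(17/26 - 2) - 46909 = -35/26 - 46909 = -1219669/26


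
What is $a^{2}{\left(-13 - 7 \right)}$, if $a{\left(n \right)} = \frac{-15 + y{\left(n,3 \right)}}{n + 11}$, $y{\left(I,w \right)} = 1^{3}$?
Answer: $\frac{196}{81} \approx 2.4198$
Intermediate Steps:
$y{\left(I,w \right)} = 1$
$a{\left(n \right)} = - \frac{14}{11 + n}$ ($a{\left(n \right)} = \frac{-15 + 1}{n + 11} = - \frac{14}{11 + n}$)
$a^{2}{\left(-13 - 7 \right)} = \left(- \frac{14}{11 - 20}\right)^{2} = \left(- \frac{14}{-9}\right)^{2} = \left(\left(-14\right) \left(- \frac{1}{9}\right)\right)^{2} = \left(\frac{14}{9}\right)^{2} = \frac{196}{81}$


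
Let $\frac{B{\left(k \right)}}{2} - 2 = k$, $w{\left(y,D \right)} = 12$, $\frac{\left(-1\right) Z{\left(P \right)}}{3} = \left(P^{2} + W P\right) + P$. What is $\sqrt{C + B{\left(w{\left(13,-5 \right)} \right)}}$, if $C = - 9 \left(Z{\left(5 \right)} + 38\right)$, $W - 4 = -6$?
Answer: $\sqrt{226} \approx 15.033$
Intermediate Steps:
$W = -2$ ($W = 4 - 6 = -2$)
$Z{\left(P \right)} = - 3 P^{2} + 3 P$ ($Z{\left(P \right)} = - 3 \left(\left(P^{2} - 2 P\right) + P\right) = - 3 \left(P^{2} - P\right) = - 3 P^{2} + 3 P$)
$B{\left(k \right)} = 4 + 2 k$
$C = 198$ ($C = - 9 \left(3 \cdot 5 \left(1 - 5\right) + 38\right) = - 9 \left(3 \cdot 5 \left(-4\right) + 38\right) = - 9 \left(-60 + 38\right) = \left(-9\right) \left(-22\right) = 198$)
$\sqrt{C + B{\left(w{\left(13,-5 \right)} \right)}} = \sqrt{198 + \left(4 + 2 \cdot 12\right)} = \sqrt{198 + \left(4 + 24\right)} = \sqrt{198 + 28} = \sqrt{226}$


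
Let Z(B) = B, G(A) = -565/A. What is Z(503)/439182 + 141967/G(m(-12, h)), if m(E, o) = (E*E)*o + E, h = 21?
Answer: -187796244909733/248137830 ≈ -7.5682e+5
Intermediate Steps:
m(E, o) = E + o*E² (m(E, o) = E²*o + E = o*E² + E = E + o*E²)
Z(503)/439182 + 141967/G(m(-12, h)) = 503/439182 + 141967/((-565*(-1/(12*(1 - 12*21))))) = 503*(1/439182) + 141967/((-565*(-1/(12*(1 - 252))))) = 503/439182 + 141967/((-565/((-12*(-251))))) = 503/439182 + 141967/((-565/3012)) = 503/439182 + 141967/((-565*1/3012)) = 503/439182 + 141967/(-565/3012) = 503/439182 + 141967*(-3012/565) = 503/439182 - 427604604/565 = -187796244909733/248137830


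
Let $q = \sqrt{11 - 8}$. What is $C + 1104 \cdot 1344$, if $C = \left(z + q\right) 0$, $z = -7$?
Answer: $1483776$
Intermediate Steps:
$q = \sqrt{3} \approx 1.732$
$C = 0$ ($C = \left(-7 + \sqrt{3}\right) 0 = 0$)
$C + 1104 \cdot 1344 = 0 + 1104 \cdot 1344 = 0 + 1483776 = 1483776$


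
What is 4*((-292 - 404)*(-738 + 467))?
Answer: 754464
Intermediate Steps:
4*((-292 - 404)*(-738 + 467)) = 4*(-696*(-271)) = 4*188616 = 754464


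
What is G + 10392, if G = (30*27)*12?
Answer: 20112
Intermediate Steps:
G = 9720 (G = 810*12 = 9720)
G + 10392 = 9720 + 10392 = 20112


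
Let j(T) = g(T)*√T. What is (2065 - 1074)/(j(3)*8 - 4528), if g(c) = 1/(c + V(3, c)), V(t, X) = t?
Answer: -841359/3844271 - 991*√3/15377084 ≈ -0.21897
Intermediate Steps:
g(c) = 1/(3 + c) (g(c) = 1/(c + 3) = 1/(3 + c))
j(T) = √T/(3 + T)
(2065 - 1074)/(j(3)*8 - 4528) = (2065 - 1074)/((√3/(3 + 3))*8 - 4528) = 991/((√3/6)*8 - 4528) = 991/(4*√3/3 - 4528) = 991/(-4528 + 4*√3/3)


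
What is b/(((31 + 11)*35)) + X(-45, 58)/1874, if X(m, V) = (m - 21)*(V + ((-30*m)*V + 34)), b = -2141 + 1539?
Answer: -271668571/98385 ≈ -2761.3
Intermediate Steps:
b = -602
X(m, V) = (-21 + m)*(34 + V - 30*V*m) (X(m, V) = (-21 + m)*(V + (-30*V*m + 34)) = (-21 + m)*(V + (34 - 30*V*m)) = (-21 + m)*(34 + V - 30*V*m))
b/(((31 + 11)*35)) + X(-45, 58)/1874 = -602*1/(35*(31 + 11)) + (-714 - 21*58 + 34*(-45) - 30*58*(-45)² + 631*58*(-45))/1874 = -602/(42*35) + (-714 - 1218 - 1530 - 30*58*2025 - 1646910)*(1/1874) = -602/1470 + (-714 - 1218 - 1530 - 3523500 - 1646910)*(1/1874) = -602*1/1470 - 5173872*1/1874 = -43/105 - 2586936/937 = -271668571/98385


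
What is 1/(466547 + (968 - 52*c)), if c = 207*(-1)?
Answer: 1/478279 ≈ 2.0908e-6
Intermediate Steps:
c = -207
1/(466547 + (968 - 52*c)) = 1/(466547 + (968 - 52*(-207))) = 1/(466547 + (968 + 10764)) = 1/(466547 + 11732) = 1/478279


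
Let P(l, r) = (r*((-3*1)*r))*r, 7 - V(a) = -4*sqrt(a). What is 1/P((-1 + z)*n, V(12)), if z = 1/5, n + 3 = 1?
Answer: 4375/8772621 - 904*sqrt(3)/2924207 ≈ -3.6742e-5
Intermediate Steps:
n = -2 (n = -3 + 1 = -2)
z = 1/5 ≈ 0.20000
V(a) = 7 + 4*sqrt(a) (V(a) = 7 - (-4)*sqrt(a) = 7 + 4*sqrt(a))
P(l, r) = -3*r**3 (P(l, r) = (r*(-3*r))*r = (-3*r**2)*r = -3*r**3)
1/P((-1 + z)*n, V(12)) = 1/(-3*(7 + 4*sqrt(12))**3) = 1/(-3*(7 + 4*(2*sqrt(3)))**3) = 1/(-3*(7 + 8*sqrt(3))**3) = -1/(3*(7 + 8*sqrt(3))**3)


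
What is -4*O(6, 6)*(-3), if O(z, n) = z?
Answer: 72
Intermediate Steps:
-4*O(6, 6)*(-3) = -4*6*(-3) = -24*(-3) = 72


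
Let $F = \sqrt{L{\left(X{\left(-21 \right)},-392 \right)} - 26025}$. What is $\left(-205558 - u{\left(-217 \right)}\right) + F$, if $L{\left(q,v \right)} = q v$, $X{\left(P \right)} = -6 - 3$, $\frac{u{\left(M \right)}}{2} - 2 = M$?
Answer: $-205128 + i \sqrt{22497} \approx -2.0513 \cdot 10^{5} + 149.99 i$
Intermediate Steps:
$u{\left(M \right)} = 4 + 2 M$
$X{\left(P \right)} = -9$ ($X{\left(P \right)} = -6 - 3 = -9$)
$F = i \sqrt{22497}$ ($F = \sqrt{\left(-9\right) \left(-392\right) - 26025} = \sqrt{3528 - 26025} = \sqrt{-22497} = i \sqrt{22497} \approx 149.99 i$)
$\left(-205558 - u{\left(-217 \right)}\right) + F = \left(-205558 - \left(4 + 2 \left(-217\right)\right)\right) + i \sqrt{22497} = \left(-205558 - \left(4 - 434\right)\right) + i \sqrt{22497} = \left(-205558 - -430\right) + i \sqrt{22497} = \left(-205558 + 430\right) + i \sqrt{22497} = -205128 + i \sqrt{22497}$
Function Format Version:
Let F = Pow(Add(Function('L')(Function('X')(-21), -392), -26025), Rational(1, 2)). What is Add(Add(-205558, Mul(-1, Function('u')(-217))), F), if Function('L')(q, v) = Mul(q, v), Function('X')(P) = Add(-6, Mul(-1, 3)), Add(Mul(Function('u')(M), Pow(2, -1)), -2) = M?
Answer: Add(-205128, Mul(I, Pow(22497, Rational(1, 2)))) ≈ Add(-2.0513e+5, Mul(149.99, I))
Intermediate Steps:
Function('u')(M) = Add(4, Mul(2, M))
Function('X')(P) = -9 (Function('X')(P) = Add(-6, -3) = -9)
F = Mul(I, Pow(22497, Rational(1, 2))) (F = Pow(Add(Mul(-9, -392), -26025), Rational(1, 2)) = Pow(Add(3528, -26025), Rational(1, 2)) = Pow(-22497, Rational(1, 2)) = Mul(I, Pow(22497, Rational(1, 2))) ≈ Mul(149.99, I))
Add(Add(-205558, Mul(-1, Function('u')(-217))), F) = Add(Add(-205558, Mul(-1, Add(4, Mul(2, -217)))), Mul(I, Pow(22497, Rational(1, 2)))) = Add(Add(-205558, Mul(-1, Add(4, -434))), Mul(I, Pow(22497, Rational(1, 2)))) = Add(Add(-205558, Mul(-1, -430)), Mul(I, Pow(22497, Rational(1, 2)))) = Add(Add(-205558, 430), Mul(I, Pow(22497, Rational(1, 2)))) = Add(-205128, Mul(I, Pow(22497, Rational(1, 2))))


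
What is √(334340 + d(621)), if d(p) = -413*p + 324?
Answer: √78191 ≈ 279.63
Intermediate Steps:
d(p) = 324 - 413*p
√(334340 + d(621)) = √(334340 + (324 - 413*621)) = √(334340 + (324 - 256473)) = √(334340 - 256149) = √78191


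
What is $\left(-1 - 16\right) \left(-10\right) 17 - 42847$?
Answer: $-39957$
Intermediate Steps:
$\left(-1 - 16\right) \left(-10\right) 17 - 42847 = \left(-17\right) \left(-10\right) 17 - 42847 = 170 \cdot 17 - 42847 = 2890 - 42847 = -39957$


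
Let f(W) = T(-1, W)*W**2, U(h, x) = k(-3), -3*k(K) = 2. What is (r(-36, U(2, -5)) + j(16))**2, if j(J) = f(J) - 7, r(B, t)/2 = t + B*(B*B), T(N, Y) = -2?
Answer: 79240561009/9 ≈ 8.8045e+9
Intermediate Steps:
k(K) = -2/3 (k(K) = -1/3*2 = -2/3)
U(h, x) = -2/3
f(W) = -2*W**2
r(B, t) = 2*t + 2*B**3 (r(B, t) = 2*(t + B*(B*B)) = 2*(t + B*B**2) = 2*(t + B**3) = 2*t + 2*B**3)
j(J) = -7 - 2*J**2 (j(J) = -2*J**2 - 7 = -7 - 2*J**2)
(r(-36, U(2, -5)) + j(16))**2 = ((2*(-2/3) + 2*(-36)**3) + (-7 - 2*16**2))**2 = ((-4/3 + 2*(-46656)) + (-7 - 2*256))**2 = ((-4/3 - 93312) + (-7 - 512))**2 = (-279940/3 - 519)**2 = (-281497/3)**2 = 79240561009/9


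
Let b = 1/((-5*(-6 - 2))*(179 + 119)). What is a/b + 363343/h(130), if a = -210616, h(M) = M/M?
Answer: -2510179377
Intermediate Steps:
h(M) = 1
b = 1/11920 (b = 1/(-5*(-8)*298) = 1/(40*298) = 1/11920 ≈ 8.3893e-5)
a/b + 363343/h(130) = -210616/1/11920 + 363343/1 = -210616*11920 + 363343*1 = -2510542720 + 363343 = -2510179377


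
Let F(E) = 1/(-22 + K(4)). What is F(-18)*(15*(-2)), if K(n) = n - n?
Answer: 15/11 ≈ 1.3636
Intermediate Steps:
K(n) = 0
F(E) = -1/22 (F(E) = 1/(-22 + 0) = 1/(-22) = -1/22)
F(-18)*(15*(-2)) = -15*(-2)/22 = -1/22*(-30) = 15/11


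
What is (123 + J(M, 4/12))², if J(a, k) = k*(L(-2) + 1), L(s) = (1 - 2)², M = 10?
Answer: 137641/9 ≈ 15293.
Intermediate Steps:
L(s) = 1 (L(s) = (-1)² = 1)
J(a, k) = 2*k (J(a, k) = k*(1 + 1) = k*2 = 2*k)
(123 + J(M, 4/12))² = (123 + 2*(4/12))² = (123 + 2*(4*(1/12)))² = (123 + 2*(⅓))² = (123 + ⅔)² = (371/3)² = 137641/9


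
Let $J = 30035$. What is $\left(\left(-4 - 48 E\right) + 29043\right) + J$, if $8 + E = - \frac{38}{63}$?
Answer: $\frac{1249226}{21} \approx 59487.0$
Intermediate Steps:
$E = - \frac{542}{63}$ ($E = -8 - \frac{38}{63} = - \frac{542}{63} \approx -8.6032$)
$\left(\left(-4 - 48 E\right) + 29043\right) + J = \left(\left(-4 - - \frac{8672}{21}\right) + 29043\right) + 30035 = \left(\left(-4 + \frac{8672}{21}\right) + 29043\right) + 30035 = \left(\frac{8588}{21} + 29043\right) + 30035 = \frac{618491}{21} + 30035 = \frac{1249226}{21}$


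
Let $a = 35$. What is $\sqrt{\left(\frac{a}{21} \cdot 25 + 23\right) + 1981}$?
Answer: $\frac{19 \sqrt{51}}{3} \approx 45.229$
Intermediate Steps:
$\sqrt{\left(\frac{a}{21} \cdot 25 + 23\right) + 1981} = \sqrt{\left(\frac{35}{21} \cdot 25 + 23\right) + 1981} = \sqrt{\left(35 \cdot \frac{1}{21} \cdot 25 + 23\right) + 1981} = \sqrt{\left(\frac{5}{3} \cdot 25 + 23\right) + 1981} = \sqrt{\left(\frac{125}{3} + 23\right) + 1981} = \sqrt{\frac{194}{3} + 1981} = \sqrt{\frac{6137}{3}} = \frac{19 \sqrt{51}}{3}$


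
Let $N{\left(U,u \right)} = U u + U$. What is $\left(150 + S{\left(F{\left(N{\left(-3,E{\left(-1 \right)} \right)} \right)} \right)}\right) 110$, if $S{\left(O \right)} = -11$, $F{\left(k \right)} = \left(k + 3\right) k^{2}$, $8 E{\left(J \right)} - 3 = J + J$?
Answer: $15290$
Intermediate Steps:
$E{\left(J \right)} = \frac{3}{8} + \frac{J}{4}$ ($E{\left(J \right)} = \frac{3}{8} + \frac{J + J}{8} = \frac{3}{8} + \frac{2 J}{8} = \frac{3}{8} + \frac{J}{4}$)
$N{\left(U,u \right)} = U + U u$
$F{\left(k \right)} = k^{2} \left(3 + k\right)$ ($F{\left(k \right)} = \left(3 + k\right) k^{2} = k^{2} \left(3 + k\right)$)
$\left(150 + S{\left(F{\left(N{\left(-3,E{\left(-1 \right)} \right)} \right)} \right)}\right) 110 = \left(150 - 11\right) 110 = 139 \cdot 110 = 15290$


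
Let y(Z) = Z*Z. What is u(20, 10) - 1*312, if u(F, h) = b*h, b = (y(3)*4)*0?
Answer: -312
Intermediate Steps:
y(Z) = Z²
b = 0 (b = (3²*4)*0 = (9*4)*0 = 36*0 = 0)
u(F, h) = 0 (u(F, h) = 0*h = 0)
u(20, 10) - 1*312 = 0 - 1*312 = 0 - 312 = -312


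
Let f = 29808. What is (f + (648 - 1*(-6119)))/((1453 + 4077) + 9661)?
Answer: 3325/1381 ≈ 2.4077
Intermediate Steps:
(f + (648 - 1*(-6119)))/((1453 + 4077) + 9661) = (29808 + (648 - 1*(-6119)))/((1453 + 4077) + 9661) = (29808 + (648 + 6119))/(5530 + 9661) = (29808 + 6767)/15191 = 36575*(1/15191) = 3325/1381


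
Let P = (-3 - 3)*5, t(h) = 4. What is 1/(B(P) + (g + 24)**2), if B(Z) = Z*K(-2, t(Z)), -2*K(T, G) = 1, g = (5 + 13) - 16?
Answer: 1/691 ≈ 0.0014472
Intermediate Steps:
g = 2 (g = 18 - 16 = 2)
K(T, G) = -1/2 (K(T, G) = -1/2*1 = -1/2)
P = -30 (P = -6*5 = -30)
B(Z) = -Z/2 (B(Z) = Z*(-1/2) = -Z/2)
1/(B(P) + (g + 24)**2) = 1/(-1/2*(-30) + (2 + 24)**2) = 1/(15 + 26**2) = 1/(15 + 676) = 1/691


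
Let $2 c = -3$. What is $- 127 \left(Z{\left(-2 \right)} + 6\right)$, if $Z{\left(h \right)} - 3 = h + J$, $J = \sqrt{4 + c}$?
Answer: $-889 - \frac{127 \sqrt{10}}{2} \approx -1089.8$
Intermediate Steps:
$c = - \frac{3}{2}$ ($c = \frac{1}{2} \left(-3\right) = - \frac{3}{2} \approx -1.5$)
$J = \frac{\sqrt{10}}{2}$ ($J = \sqrt{4 - \frac{3}{2}} = \sqrt{\frac{5}{2}} = \frac{\sqrt{10}}{2} \approx 1.5811$)
$Z{\left(h \right)} = 3 + h + \frac{\sqrt{10}}{2}$ ($Z{\left(h \right)} = 3 + \left(h + \frac{\sqrt{10}}{2}\right) = 3 + h + \frac{\sqrt{10}}{2}$)
$- 127 \left(Z{\left(-2 \right)} + 6\right) = - 127 \left(\left(3 - 2 + \frac{\sqrt{10}}{2}\right) + 6\right) = - 127 \left(\left(1 + \frac{\sqrt{10}}{2}\right) + 6\right) = - 127 \left(7 + \frac{\sqrt{10}}{2}\right) = -889 - \frac{127 \sqrt{10}}{2}$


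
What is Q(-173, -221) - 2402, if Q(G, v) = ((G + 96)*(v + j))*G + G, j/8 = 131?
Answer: 11013892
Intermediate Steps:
j = 1048 (j = 8*131 = 1048)
Q(G, v) = G + G*(96 + G)*(1048 + v) (Q(G, v) = ((G + 96)*(v + 1048))*G + G = ((96 + G)*(1048 + v))*G + G = G*(96 + G)*(1048 + v) + G = G + G*(96 + G)*(1048 + v))
Q(-173, -221) - 2402 = -173*(100609 + 96*(-221) + 1048*(-173) - 173*(-221)) - 2402 = -173*(100609 - 21216 - 181304 + 38233) - 2402 = -173*(-63678) - 2402 = 11016294 - 2402 = 11013892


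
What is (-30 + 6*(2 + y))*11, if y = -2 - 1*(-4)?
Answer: -66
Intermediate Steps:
y = 2 (y = -2 + 4 = 2)
(-30 + 6*(2 + y))*11 = (-30 + 6*(2 + 2))*11 = (-30 + 6*4)*11 = (-30 + 24)*11 = -6*11 = -66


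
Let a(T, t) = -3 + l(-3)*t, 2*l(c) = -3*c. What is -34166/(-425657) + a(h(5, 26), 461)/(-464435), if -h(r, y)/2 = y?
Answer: 29972275469/395380017590 ≈ 0.075806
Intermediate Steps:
h(r, y) = -2*y
l(c) = -3*c/2 (l(c) = (-3*c)/2 = -3*c/2)
a(T, t) = -3 + 9*t/2 (a(T, t) = -3 + (-3/2*(-3))*t = -3 + 9*t/2)
-34166/(-425657) + a(h(5, 26), 461)/(-464435) = -34166/(-425657) + (-3 + (9/2)*461)/(-464435) = -34166*(-1/425657) + (-3 + 4149/2)*(-1/464435) = 34166/425657 + (4143/2)*(-1/464435) = 34166/425657 - 4143/928870 = 29972275469/395380017590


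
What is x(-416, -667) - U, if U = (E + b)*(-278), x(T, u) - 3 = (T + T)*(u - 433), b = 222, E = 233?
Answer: 1041693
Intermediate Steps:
x(T, u) = 3 + 2*T*(-433 + u) (x(T, u) = 3 + (T + T)*(u - 433) = 3 + (2*T)*(-433 + u) = 3 + 2*T*(-433 + u))
U = -126490 (U = (233 + 222)*(-278) = 455*(-278) = -126490)
x(-416, -667) - U = (3 - 866*(-416) + 2*(-416)*(-667)) - 1*(-126490) = (3 + 360256 + 554944) + 126490 = 915203 + 126490 = 1041693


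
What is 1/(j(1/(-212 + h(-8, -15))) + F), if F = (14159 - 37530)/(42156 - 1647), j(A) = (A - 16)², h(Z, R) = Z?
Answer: 1960635600/501076781069 ≈ 0.0039128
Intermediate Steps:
j(A) = (-16 + A)²
F = -23371/40509 ≈ -0.57693
1/(j(1/(-212 + h(-8, -15))) + F) = 1/((-16 + 1/(-212 - 8))² - 23371/40509) = 1/((-16 + 1/(-220))² - 23371/40509) = 1/((-16 - 1/220)² - 23371/40509) = 1/((-3521/220)² - 23371/40509) = 1/(12397441/48400 - 23371/40509) = 1/(501076781069/1960635600) = 1960635600/501076781069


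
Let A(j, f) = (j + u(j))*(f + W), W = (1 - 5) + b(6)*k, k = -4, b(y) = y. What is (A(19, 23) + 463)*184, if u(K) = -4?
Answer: 71392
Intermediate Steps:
W = -28 (W = (1 - 5) + 6*(-4) = -4 - 24 = -28)
A(j, f) = (-28 + f)*(-4 + j) (A(j, f) = (j - 4)*(f - 28) = (-4 + j)*(-28 + f) = (-28 + f)*(-4 + j))
(A(19, 23) + 463)*184 = ((112 - 28*19 - 4*23 + 23*19) + 463)*184 = ((112 - 532 - 92 + 437) + 463)*184 = (-75 + 463)*184 = 388*184 = 71392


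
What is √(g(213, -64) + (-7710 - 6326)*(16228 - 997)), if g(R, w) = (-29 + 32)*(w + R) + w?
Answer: I*√213781933 ≈ 14621.0*I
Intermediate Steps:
g(R, w) = 3*R + 4*w (g(R, w) = 3*(R + w) + w = (3*R + 3*w) + w = 3*R + 4*w)
√(g(213, -64) + (-7710 - 6326)*(16228 - 997)) = √((3*213 + 4*(-64)) + (-7710 - 6326)*(16228 - 997)) = √((639 - 256) - 14036*15231) = √(383 - 213782316) = √(-213781933) = I*√213781933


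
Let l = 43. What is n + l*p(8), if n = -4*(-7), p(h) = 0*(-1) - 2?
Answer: -58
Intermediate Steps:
p(h) = -2 (p(h) = 0 - 2 = -2)
n = 28
n + l*p(8) = 28 + 43*(-2) = 28 - 86 = -58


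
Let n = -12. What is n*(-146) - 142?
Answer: 1610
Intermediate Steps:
n*(-146) - 142 = -12*(-146) - 142 = 1752 - 142 = 1610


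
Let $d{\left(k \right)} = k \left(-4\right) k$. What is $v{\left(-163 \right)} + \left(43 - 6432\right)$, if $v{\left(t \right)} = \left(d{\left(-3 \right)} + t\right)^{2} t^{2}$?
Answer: $1052152580$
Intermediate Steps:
$d{\left(k \right)} = - 4 k^{2}$ ($d{\left(k \right)} = - 4 k k = - 4 k^{2}$)
$v{\left(t \right)} = t^{2} \left(-36 + t\right)^{2}$ ($v{\left(t \right)} = \left(- 4 \left(-3\right)^{2} + t\right)^{2} t^{2} = \left(\left(-4\right) 9 + t\right)^{2} t^{2} = \left(-36 + t\right)^{2} t^{2} = t^{2} \left(-36 + t\right)^{2}$)
$v{\left(-163 \right)} + \left(43 - 6432\right) = \left(-163\right)^{2} \left(-36 - 163\right)^{2} + \left(43 - 6432\right) = 26569 \left(-199\right)^{2} + \left(43 - 6432\right) = 26569 \cdot 39601 - 6389 = 1052158969 - 6389 = 1052152580$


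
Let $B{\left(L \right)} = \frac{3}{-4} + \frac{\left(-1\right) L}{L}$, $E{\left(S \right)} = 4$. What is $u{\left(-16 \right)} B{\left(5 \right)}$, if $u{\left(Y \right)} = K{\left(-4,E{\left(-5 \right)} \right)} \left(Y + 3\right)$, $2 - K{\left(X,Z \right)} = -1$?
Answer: $\frac{273}{4} \approx 68.25$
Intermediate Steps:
$K{\left(X,Z \right)} = 3$ ($K{\left(X,Z \right)} = 2 - -1 = 2 + 1 = 3$)
$u{\left(Y \right)} = 9 + 3 Y$ ($u{\left(Y \right)} = 3 \left(Y + 3\right) = 3 \left(3 + Y\right) = 9 + 3 Y$)
$B{\left(L \right)} = - \frac{7}{4}$ ($B{\left(L \right)} = 3 \left(- \frac{1}{4}\right) - 1 = - \frac{3}{4} - 1 = - \frac{7}{4}$)
$u{\left(-16 \right)} B{\left(5 \right)} = \left(9 + 3 \left(-16\right)\right) \left(- \frac{7}{4}\right) = \left(9 - 48\right) \left(- \frac{7}{4}\right) = \left(-39\right) \left(- \frac{7}{4}\right) = \frac{273}{4}$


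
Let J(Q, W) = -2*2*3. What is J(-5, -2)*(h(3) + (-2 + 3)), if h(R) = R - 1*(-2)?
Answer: -72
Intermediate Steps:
J(Q, W) = -12 (J(Q, W) = -4*3 = -12)
h(R) = 2 + R (h(R) = R + 2 = 2 + R)
J(-5, -2)*(h(3) + (-2 + 3)) = -12*((2 + 3) + (-2 + 3)) = -12*(5 + 1) = -12*6 = -72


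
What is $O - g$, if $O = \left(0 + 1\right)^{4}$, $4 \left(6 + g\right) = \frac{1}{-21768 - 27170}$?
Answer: $\frac{1370265}{195752} \approx 7.0$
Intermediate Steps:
$g = - \frac{1174513}{195752}$ ($g = -6 + \frac{1}{4 \left(-21768 - 27170\right)} = -6 + \frac{1}{4 \left(-48938\right)} = -6 + \frac{1}{4} \left(- \frac{1}{48938}\right) = -6 - \frac{1}{195752} = - \frac{1174513}{195752} \approx -6.0$)
$O = 1$ ($O = 1^{4} = 1$)
$O - g = 1 - - \frac{1174513}{195752} = 1 + \frac{1174513}{195752} = \frac{1370265}{195752}$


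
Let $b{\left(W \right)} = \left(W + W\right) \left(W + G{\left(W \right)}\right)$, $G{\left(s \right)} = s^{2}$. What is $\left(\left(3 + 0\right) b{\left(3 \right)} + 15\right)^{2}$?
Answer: $53361$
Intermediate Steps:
$b{\left(W \right)} = 2 W \left(W + W^{2}\right)$ ($b{\left(W \right)} = \left(W + W\right) \left(W + W^{2}\right) = 2 W \left(W + W^{2}\right)$)
$\left(\left(3 + 0\right) b{\left(3 \right)} + 15\right)^{2} = \left(\left(3 + 0\right) 2 \cdot 3^{2} \left(1 + 3\right) + 15\right)^{2} = \left(3 \cdot 2 \cdot 9 \cdot 4 + 15\right)^{2} = \left(3 \cdot 72 + 15\right)^{2} = \left(216 + 15\right)^{2} = 231^{2} = 53361$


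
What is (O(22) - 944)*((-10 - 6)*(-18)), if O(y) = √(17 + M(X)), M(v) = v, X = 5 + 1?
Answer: -271872 + 288*√23 ≈ -2.7049e+5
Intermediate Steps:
X = 6
O(y) = √23 (O(y) = √(17 + 6) = √23)
(O(22) - 944)*((-10 - 6)*(-18)) = (√23 - 944)*((-10 - 6)*(-18)) = (-944 + √23)*(-16*(-18)) = (-944 + √23)*288 = -271872 + 288*√23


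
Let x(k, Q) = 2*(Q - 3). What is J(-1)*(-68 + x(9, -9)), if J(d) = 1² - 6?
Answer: 460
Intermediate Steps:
x(k, Q) = -6 + 2*Q (x(k, Q) = 2*(-3 + Q) = -6 + 2*Q)
J(d) = -5 (J(d) = 1 - 6 = -5)
J(-1)*(-68 + x(9, -9)) = -5*(-68 + (-6 + 2*(-9))) = -5*(-68 + (-6 - 18)) = -5*(-68 - 24) = -5*(-92) = 460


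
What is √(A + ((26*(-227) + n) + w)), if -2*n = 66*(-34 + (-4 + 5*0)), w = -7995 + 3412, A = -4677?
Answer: 2*I*√3477 ≈ 117.93*I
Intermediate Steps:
w = -4583
n = 1254 (n = -33*(-34 + (-4 + 5*0)) = -33*(-34 + (-4 + 0)) = -33*(-34 - 4) = -33*(-38) = -½*(-2508) = 1254)
√(A + ((26*(-227) + n) + w)) = √(-4677 + ((26*(-227) + 1254) - 4583)) = √(-4677 + ((-5902 + 1254) - 4583)) = √(-4677 + (-4648 - 4583)) = √(-4677 - 9231) = √(-13908) = 2*I*√3477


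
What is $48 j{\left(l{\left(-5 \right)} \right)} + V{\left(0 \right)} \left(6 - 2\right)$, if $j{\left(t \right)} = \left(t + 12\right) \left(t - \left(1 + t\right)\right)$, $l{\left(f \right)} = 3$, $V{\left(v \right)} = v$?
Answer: $-720$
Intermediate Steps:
$j{\left(t \right)} = -12 - t$ ($j{\left(t \right)} = \left(12 + t\right) \left(-1\right) = -12 - t$)
$48 j{\left(l{\left(-5 \right)} \right)} + V{\left(0 \right)} \left(6 - 2\right) = 48 \left(-12 - 3\right) + 0 \left(6 - 2\right) = 48 \left(-15\right) + 0 \cdot 4 = -720 + 0 = -720$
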